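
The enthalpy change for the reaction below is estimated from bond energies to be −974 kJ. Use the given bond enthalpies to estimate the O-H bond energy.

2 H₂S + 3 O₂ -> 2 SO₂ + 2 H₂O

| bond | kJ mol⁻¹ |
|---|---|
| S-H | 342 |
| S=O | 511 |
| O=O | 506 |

D(O-H) ≈ 454 kJ/mol

Let D be the O-H bond energy.
Σ(broken) = 3×506 + 4×342 = 2886
Σ(formed) = 4×D + 4×511 = 2044 + 4D
ΔH = Σ(broken) − Σ(formed) = (2886) − (2044 + 4D) = +842 − 4D
Setting this equal to −974 kJ gives 4D = 1816, so D = 454 kJ/mol.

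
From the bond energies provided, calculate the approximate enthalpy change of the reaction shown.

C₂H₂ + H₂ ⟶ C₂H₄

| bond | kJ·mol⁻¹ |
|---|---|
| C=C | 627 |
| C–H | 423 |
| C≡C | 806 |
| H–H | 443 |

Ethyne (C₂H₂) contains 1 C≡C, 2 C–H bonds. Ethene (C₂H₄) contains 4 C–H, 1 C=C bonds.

ΔH ≈ −224 kJ

Bonds broken (reactants):
  C≡C: 1 × 806 = 806
  C–H: 2 × 423 = 846
  H–H: 1 × 443 = 443
  Σ(broken) = 2095 kJ
Bonds formed (products):
  C–H: 4 × 423 = 1692
  C=C: 1 × 627 = 627
  Σ(formed) = 2319 kJ
ΔH = Σ(broken) − Σ(formed) = 2095 − 2319 = −224 kJ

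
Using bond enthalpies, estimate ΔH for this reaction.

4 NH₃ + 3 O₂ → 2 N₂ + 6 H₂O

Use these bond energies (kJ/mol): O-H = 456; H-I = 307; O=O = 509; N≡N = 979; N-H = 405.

Bonds broken (reactants):
  N-H: 12 × 405 = 4860
  O=O: 3 × 509 = 1527
  Σ(broken) = 6387 kJ
Bonds formed (products):
  N≡N: 2 × 979 = 1958
  O-H: 12 × 456 = 5472
  Σ(formed) = 7430 kJ
ΔH = Σ(broken) − Σ(formed) = 6387 − 7430 = −1043 kJ

ΔH ≈ −1043 kJ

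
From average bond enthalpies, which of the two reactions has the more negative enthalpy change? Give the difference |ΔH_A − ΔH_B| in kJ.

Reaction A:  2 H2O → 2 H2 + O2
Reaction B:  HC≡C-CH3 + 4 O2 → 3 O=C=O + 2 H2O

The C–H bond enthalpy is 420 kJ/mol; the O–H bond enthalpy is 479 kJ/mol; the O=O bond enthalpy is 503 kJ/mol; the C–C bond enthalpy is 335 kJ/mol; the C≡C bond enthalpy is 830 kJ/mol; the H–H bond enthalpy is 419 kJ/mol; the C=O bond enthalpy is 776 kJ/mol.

Reaction B, by 2290 kJ

Reaction A:
  Bonds broken (reactants):
    O–H: 4 × 479 = 1916
    Σ(broken) = 1916 kJ
  Bonds formed (products):
    H–H: 2 × 419 = 838
    O=O: 1 × 503 = 503
    Σ(formed) = 1341 kJ
  ΔH_A = 1916 − 1341 = +575 kJ
Reaction B:
  Bonds broken (reactants):
    C≡C: 1 × 830 = 830
    C–C: 1 × 335 = 335
    C–H: 4 × 420 = 1680
    O=O: 4 × 503 = 2012
    Σ(broken) = 4857 kJ
  Bonds formed (products):
    C=O: 6 × 776 = 4656
    O–H: 4 × 479 = 1916
    Σ(formed) = 6572 kJ
  ΔH_B = 4857 − 6572 = −1715 kJ
ΔH_A − ΔH_B = +2290 kJ, so reaction B has the more negative ΔH; |ΔH_A − ΔH_B| = 2290 kJ.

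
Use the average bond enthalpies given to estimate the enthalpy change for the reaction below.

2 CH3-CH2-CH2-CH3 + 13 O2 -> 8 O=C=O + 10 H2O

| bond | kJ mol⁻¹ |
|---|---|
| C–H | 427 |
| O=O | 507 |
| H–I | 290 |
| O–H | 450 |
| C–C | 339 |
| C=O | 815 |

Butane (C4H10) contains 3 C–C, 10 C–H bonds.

Bonds broken (reactants):
  C–C: 6 × 339 = 2034
  C–H: 20 × 427 = 8540
  O=O: 13 × 507 = 6591
  Σ(broken) = 17165 kJ
Bonds formed (products):
  C=O: 16 × 815 = 13040
  O–H: 20 × 450 = 9000
  Σ(formed) = 22040 kJ
ΔH = Σ(broken) − Σ(formed) = 17165 − 22040 = −4875 kJ

ΔH ≈ −4875 kJ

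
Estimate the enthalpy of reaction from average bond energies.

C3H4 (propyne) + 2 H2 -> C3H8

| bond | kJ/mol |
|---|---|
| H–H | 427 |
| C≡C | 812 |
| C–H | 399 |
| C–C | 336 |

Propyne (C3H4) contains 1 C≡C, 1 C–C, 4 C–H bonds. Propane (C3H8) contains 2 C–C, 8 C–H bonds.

ΔH ≈ −266 kJ

Bonds broken (reactants):
  C≡C: 1 × 812 = 812
  C–C: 1 × 336 = 336
  C–H: 4 × 399 = 1596
  H–H: 2 × 427 = 854
  Σ(broken) = 3598 kJ
Bonds formed (products):
  C–C: 2 × 336 = 672
  C–H: 8 × 399 = 3192
  Σ(formed) = 3864 kJ
ΔH = Σ(broken) − Σ(formed) = 3598 − 3864 = −266 kJ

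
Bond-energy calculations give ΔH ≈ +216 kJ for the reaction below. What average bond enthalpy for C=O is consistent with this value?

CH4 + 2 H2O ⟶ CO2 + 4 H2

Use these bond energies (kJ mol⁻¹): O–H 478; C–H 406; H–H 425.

D(C=O) ≈ 810 kJ/mol

Let D be the C=O bond energy.
Σ(broken) = 4×406 + 4×478 = 3536
Σ(formed) = 2×D + 4×425 = 1700 + 2D
ΔH = Σ(broken) − Σ(formed) = (3536) − (1700 + 2D) = +1836 − 2D
Setting this equal to +216 kJ gives 2D = 1620, so D = 810 kJ/mol.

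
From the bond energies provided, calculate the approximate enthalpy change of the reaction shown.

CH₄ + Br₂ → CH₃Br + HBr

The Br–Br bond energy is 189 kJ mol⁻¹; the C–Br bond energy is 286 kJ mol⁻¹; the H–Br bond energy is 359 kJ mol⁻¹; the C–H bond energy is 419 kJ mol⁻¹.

Bonds broken (reactants):
  Br–Br: 1 × 189 = 189
  C–H: 4 × 419 = 1676
  Σ(broken) = 1865 kJ
Bonds formed (products):
  C–Br: 1 × 286 = 286
  C–H: 3 × 419 = 1257
  H–Br: 1 × 359 = 359
  Σ(formed) = 1902 kJ
ΔH = Σ(broken) − Σ(formed) = 1865 − 1902 = −37 kJ

ΔH ≈ −37 kJ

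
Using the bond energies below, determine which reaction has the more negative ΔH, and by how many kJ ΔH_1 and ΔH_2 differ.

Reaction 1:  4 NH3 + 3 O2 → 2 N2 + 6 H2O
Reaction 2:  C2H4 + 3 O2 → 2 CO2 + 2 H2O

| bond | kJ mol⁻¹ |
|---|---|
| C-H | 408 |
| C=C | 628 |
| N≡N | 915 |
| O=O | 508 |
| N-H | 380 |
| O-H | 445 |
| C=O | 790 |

Reaction 1:
  Bonds broken (reactants):
    N-H: 12 × 380 = 4560
    O=O: 3 × 508 = 1524
    Σ(broken) = 6084 kJ
  Bonds formed (products):
    N≡N: 2 × 915 = 1830
    O-H: 12 × 445 = 5340
    Σ(formed) = 7170 kJ
  ΔH_1 = 6084 − 7170 = −1086 kJ
Reaction 2:
  Bonds broken (reactants):
    C-H: 4 × 408 = 1632
    C=C: 1 × 628 = 628
    O=O: 3 × 508 = 1524
    Σ(broken) = 3784 kJ
  Bonds formed (products):
    C=O: 4 × 790 = 3160
    O-H: 4 × 445 = 1780
    Σ(formed) = 4940 kJ
  ΔH_2 = 3784 − 4940 = −1156 kJ
ΔH_1 − ΔH_2 = +70 kJ, so reaction 2 has the more negative ΔH; |ΔH_1 − ΔH_2| = 70 kJ.

Reaction 2, by 70 kJ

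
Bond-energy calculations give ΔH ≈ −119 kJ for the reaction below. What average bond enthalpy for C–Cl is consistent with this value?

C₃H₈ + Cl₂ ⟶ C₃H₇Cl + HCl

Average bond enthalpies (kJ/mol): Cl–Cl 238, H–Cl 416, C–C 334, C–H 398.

D(C–Cl) ≈ 339 kJ/mol

Let D be the C–Cl bond energy.
Σ(broken) = 2×334 + 8×398 + 1×238 = 4090
Σ(formed) = 2×334 + 1×D + 7×398 + 1×416 = 3870 + D
ΔH = Σ(broken) − Σ(formed) = (4090) − (3870 + D) = +220 − D
Setting this equal to −119 kJ gives D = 339 kJ/mol.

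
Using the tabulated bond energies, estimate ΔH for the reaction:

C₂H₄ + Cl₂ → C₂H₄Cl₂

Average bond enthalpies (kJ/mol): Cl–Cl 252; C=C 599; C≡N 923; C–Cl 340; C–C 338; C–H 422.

Bonds broken (reactants):
  C–H: 4 × 422 = 1688
  C=C: 1 × 599 = 599
  Cl–Cl: 1 × 252 = 252
  Σ(broken) = 2539 kJ
Bonds formed (products):
  C–C: 1 × 338 = 338
  C–Cl: 2 × 340 = 680
  C–H: 4 × 422 = 1688
  Σ(formed) = 2706 kJ
ΔH = Σ(broken) − Σ(formed) = 2539 − 2706 = −167 kJ

ΔH ≈ −167 kJ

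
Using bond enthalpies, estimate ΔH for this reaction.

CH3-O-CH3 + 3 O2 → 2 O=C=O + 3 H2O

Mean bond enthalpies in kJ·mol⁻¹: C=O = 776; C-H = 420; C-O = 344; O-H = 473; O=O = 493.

ΔH ≈ −1255 kJ

Bonds broken (reactants):
  C-H: 6 × 420 = 2520
  C-O: 2 × 344 = 688
  O=O: 3 × 493 = 1479
  Σ(broken) = 4687 kJ
Bonds formed (products):
  C=O: 4 × 776 = 3104
  O-H: 6 × 473 = 2838
  Σ(formed) = 5942 kJ
ΔH = Σ(broken) − Σ(formed) = 4687 − 5942 = −1255 kJ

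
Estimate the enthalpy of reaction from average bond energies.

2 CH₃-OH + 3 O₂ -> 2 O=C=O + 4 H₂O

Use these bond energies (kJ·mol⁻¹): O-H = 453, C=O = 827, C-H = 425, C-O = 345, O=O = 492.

ΔH ≈ −1310 kJ

Bonds broken (reactants):
  C-H: 6 × 425 = 2550
  C-O: 2 × 345 = 690
  O-H: 2 × 453 = 906
  O=O: 3 × 492 = 1476
  Σ(broken) = 5622 kJ
Bonds formed (products):
  C=O: 4 × 827 = 3308
  O-H: 8 × 453 = 3624
  Σ(formed) = 6932 kJ
ΔH = Σ(broken) − Σ(formed) = 5622 − 6932 = −1310 kJ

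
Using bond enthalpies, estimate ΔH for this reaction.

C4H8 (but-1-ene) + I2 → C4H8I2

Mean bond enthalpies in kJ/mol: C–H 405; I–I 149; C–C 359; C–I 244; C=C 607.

ΔH ≈ −91 kJ

Bonds broken (reactants):
  C–C: 2 × 359 = 718
  C–H: 8 × 405 = 3240
  C=C: 1 × 607 = 607
  I–I: 1 × 149 = 149
  Σ(broken) = 4714 kJ
Bonds formed (products):
  C–C: 3 × 359 = 1077
  C–H: 8 × 405 = 3240
  C–I: 2 × 244 = 488
  Σ(formed) = 4805 kJ
ΔH = Σ(broken) − Σ(formed) = 4714 − 4805 = −91 kJ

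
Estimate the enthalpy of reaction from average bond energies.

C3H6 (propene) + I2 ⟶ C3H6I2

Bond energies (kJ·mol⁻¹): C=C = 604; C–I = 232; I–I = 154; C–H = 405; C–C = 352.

ΔH ≈ −58 kJ

Bonds broken (reactants):
  C–C: 1 × 352 = 352
  C–H: 6 × 405 = 2430
  C=C: 1 × 604 = 604
  I–I: 1 × 154 = 154
  Σ(broken) = 3540 kJ
Bonds formed (products):
  C–C: 2 × 352 = 704
  C–H: 6 × 405 = 2430
  C–I: 2 × 232 = 464
  Σ(formed) = 3598 kJ
ΔH = Σ(broken) − Σ(formed) = 3540 − 3598 = −58 kJ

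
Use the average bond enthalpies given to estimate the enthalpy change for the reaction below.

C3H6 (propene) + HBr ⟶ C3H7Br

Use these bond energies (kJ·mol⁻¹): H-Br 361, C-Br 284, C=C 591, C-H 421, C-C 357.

ΔH ≈ −110 kJ

Bonds broken (reactants):
  C-C: 1 × 357 = 357
  C-H: 6 × 421 = 2526
  C=C: 1 × 591 = 591
  H-Br: 1 × 361 = 361
  Σ(broken) = 3835 kJ
Bonds formed (products):
  C-Br: 1 × 284 = 284
  C-C: 2 × 357 = 714
  C-H: 7 × 421 = 2947
  Σ(formed) = 3945 kJ
ΔH = Σ(broken) − Σ(formed) = 3835 − 3945 = −110 kJ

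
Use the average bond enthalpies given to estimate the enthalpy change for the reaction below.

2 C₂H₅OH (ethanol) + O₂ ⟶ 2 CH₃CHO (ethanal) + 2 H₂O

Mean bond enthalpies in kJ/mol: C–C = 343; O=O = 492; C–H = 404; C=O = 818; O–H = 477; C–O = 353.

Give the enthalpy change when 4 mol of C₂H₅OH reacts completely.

Bonds broken (reactants):
  C–C: 2 × 343 = 686
  C–H: 10 × 404 = 4040
  C–O: 2 × 353 = 706
  O–H: 2 × 477 = 954
  O=O: 1 × 492 = 492
  Σ(broken) = 6878 kJ
Bonds formed (products):
  C–C: 2 × 343 = 686
  C–H: 8 × 404 = 3232
  C=O: 2 × 818 = 1636
  O–H: 4 × 477 = 1908
  Σ(formed) = 7462 kJ
ΔH = Σ(broken) − Σ(formed) = 6878 − 7462 = −584 kJ
For 2× the reaction as written: 2 × (−584) = −1168 kJ

ΔH = −1168 kJ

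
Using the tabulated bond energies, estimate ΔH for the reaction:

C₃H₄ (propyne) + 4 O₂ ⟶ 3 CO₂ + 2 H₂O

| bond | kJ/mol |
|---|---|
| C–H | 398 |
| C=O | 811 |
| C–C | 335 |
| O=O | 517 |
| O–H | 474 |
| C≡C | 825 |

Bonds broken (reactants):
  C≡C: 1 × 825 = 825
  C–C: 1 × 335 = 335
  C–H: 4 × 398 = 1592
  O=O: 4 × 517 = 2068
  Σ(broken) = 4820 kJ
Bonds formed (products):
  C=O: 6 × 811 = 4866
  O–H: 4 × 474 = 1896
  Σ(formed) = 6762 kJ
ΔH = Σ(broken) − Σ(formed) = 4820 − 6762 = −1942 kJ

ΔH ≈ −1942 kJ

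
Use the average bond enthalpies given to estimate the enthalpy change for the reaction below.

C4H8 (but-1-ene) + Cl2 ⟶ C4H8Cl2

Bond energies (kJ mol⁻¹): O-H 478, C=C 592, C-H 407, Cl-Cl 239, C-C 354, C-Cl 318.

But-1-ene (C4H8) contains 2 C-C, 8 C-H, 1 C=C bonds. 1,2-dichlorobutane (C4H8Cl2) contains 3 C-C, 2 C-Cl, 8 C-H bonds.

ΔH ≈ −159 kJ

Bonds broken (reactants):
  C-C: 2 × 354 = 708
  C-H: 8 × 407 = 3256
  C=C: 1 × 592 = 592
  Cl-Cl: 1 × 239 = 239
  Σ(broken) = 4795 kJ
Bonds formed (products):
  C-C: 3 × 354 = 1062
  C-Cl: 2 × 318 = 636
  C-H: 8 × 407 = 3256
  Σ(formed) = 4954 kJ
ΔH = Σ(broken) − Σ(formed) = 4795 − 4954 = −159 kJ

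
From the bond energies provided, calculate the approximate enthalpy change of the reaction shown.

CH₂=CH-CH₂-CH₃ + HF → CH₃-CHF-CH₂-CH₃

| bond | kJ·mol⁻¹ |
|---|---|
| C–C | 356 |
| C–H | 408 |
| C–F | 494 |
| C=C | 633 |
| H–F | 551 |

Bonds broken (reactants):
  C–C: 2 × 356 = 712
  C–H: 8 × 408 = 3264
  C=C: 1 × 633 = 633
  H–F: 1 × 551 = 551
  Σ(broken) = 5160 kJ
Bonds formed (products):
  C–C: 3 × 356 = 1068
  C–F: 1 × 494 = 494
  C–H: 9 × 408 = 3672
  Σ(formed) = 5234 kJ
ΔH = Σ(broken) − Σ(formed) = 5160 − 5234 = −74 kJ

ΔH ≈ −74 kJ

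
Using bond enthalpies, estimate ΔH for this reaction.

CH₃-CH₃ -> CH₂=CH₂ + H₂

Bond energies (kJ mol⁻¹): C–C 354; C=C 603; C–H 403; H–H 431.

ΔH ≈ +126 kJ

Bonds broken (reactants):
  C–C: 1 × 354 = 354
  C–H: 6 × 403 = 2418
  Σ(broken) = 2772 kJ
Bonds formed (products):
  C–H: 4 × 403 = 1612
  C=C: 1 × 603 = 603
  H–H: 1 × 431 = 431
  Σ(formed) = 2646 kJ
ΔH = Σ(broken) − Σ(formed) = 2772 − 2646 = +126 kJ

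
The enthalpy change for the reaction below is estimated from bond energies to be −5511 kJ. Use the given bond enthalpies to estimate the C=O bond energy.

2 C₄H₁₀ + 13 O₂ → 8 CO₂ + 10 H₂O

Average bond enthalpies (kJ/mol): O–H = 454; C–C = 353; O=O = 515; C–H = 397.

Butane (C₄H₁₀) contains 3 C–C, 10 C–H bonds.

D(C=O) ≈ 824 kJ/mol

Let D be the C=O bond energy.
Σ(broken) = 6×353 + 20×397 + 13×515 = 16753
Σ(formed) = 16×D + 20×454 = 9080 + 16D
ΔH = Σ(broken) − Σ(formed) = (16753) − (9080 + 16D) = +7673 − 16D
Setting this equal to −5511 kJ gives 16D = 13184, so D = 824 kJ/mol.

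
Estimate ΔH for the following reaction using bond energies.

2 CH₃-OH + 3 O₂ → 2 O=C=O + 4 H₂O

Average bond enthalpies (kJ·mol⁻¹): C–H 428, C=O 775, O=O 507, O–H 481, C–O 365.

Bonds broken (reactants):
  C–H: 6 × 428 = 2568
  C–O: 2 × 365 = 730
  O–H: 2 × 481 = 962
  O=O: 3 × 507 = 1521
  Σ(broken) = 5781 kJ
Bonds formed (products):
  C=O: 4 × 775 = 3100
  O–H: 8 × 481 = 3848
  Σ(formed) = 6948 kJ
ΔH = Σ(broken) − Σ(formed) = 5781 − 6948 = −1167 kJ

ΔH ≈ −1167 kJ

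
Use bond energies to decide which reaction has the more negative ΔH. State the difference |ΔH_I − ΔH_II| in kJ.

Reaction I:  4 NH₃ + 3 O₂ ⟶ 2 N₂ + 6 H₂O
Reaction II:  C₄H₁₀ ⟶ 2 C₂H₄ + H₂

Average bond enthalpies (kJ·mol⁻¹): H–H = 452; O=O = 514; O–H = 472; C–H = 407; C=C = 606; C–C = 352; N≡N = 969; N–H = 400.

Reaction I:
  Bonds broken (reactants):
    N–H: 12 × 400 = 4800
    O=O: 3 × 514 = 1542
    Σ(broken) = 6342 kJ
  Bonds formed (products):
    N≡N: 2 × 969 = 1938
    O–H: 12 × 472 = 5664
    Σ(formed) = 7602 kJ
  ΔH_I = 6342 − 7602 = −1260 kJ
Reaction II:
  Bonds broken (reactants):
    C–C: 3 × 352 = 1056
    C–H: 10 × 407 = 4070
    Σ(broken) = 5126 kJ
  Bonds formed (products):
    C–H: 8 × 407 = 3256
    C=C: 2 × 606 = 1212
    H–H: 1 × 452 = 452
    Σ(formed) = 4920 kJ
  ΔH_II = 5126 − 4920 = +206 kJ
ΔH_I − ΔH_II = −1466 kJ, so reaction I has the more negative ΔH; |ΔH_I − ΔH_II| = 1466 kJ.

Reaction I, by 1466 kJ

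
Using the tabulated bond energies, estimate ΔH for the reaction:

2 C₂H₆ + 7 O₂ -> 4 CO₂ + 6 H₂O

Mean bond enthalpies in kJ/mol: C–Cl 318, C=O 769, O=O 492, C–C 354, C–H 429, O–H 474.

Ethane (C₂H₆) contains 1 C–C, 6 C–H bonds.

Bonds broken (reactants):
  C–C: 2 × 354 = 708
  C–H: 12 × 429 = 5148
  O=O: 7 × 492 = 3444
  Σ(broken) = 9300 kJ
Bonds formed (products):
  C=O: 8 × 769 = 6152
  O–H: 12 × 474 = 5688
  Σ(formed) = 11840 kJ
ΔH = Σ(broken) − Σ(formed) = 9300 − 11840 = −2540 kJ

ΔH ≈ −2540 kJ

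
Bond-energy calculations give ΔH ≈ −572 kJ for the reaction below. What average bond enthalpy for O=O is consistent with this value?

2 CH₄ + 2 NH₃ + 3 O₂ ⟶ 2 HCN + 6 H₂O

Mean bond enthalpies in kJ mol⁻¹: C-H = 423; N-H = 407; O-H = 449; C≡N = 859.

Let D be the O=O bond energy.
Σ(broken) = 8×423 + 6×407 + 3×D = 5826 + 3D
Σ(formed) = 2×859 + 2×423 + 12×449 = 7952
ΔH = Σ(broken) − Σ(formed) = (5826 + 3D) − (7952) = −2126 + 3D
Setting this equal to −572 kJ gives 3D = 1554, so D = 518 kJ/mol.

D(O=O) ≈ 518 kJ/mol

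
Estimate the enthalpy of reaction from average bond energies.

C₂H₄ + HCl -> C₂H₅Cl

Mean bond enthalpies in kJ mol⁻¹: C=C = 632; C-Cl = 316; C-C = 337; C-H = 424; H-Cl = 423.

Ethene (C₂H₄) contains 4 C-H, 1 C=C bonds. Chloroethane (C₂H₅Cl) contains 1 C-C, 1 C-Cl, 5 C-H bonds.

ΔH ≈ −22 kJ

Bonds broken (reactants):
  C-H: 4 × 424 = 1696
  C=C: 1 × 632 = 632
  H-Cl: 1 × 423 = 423
  Σ(broken) = 2751 kJ
Bonds formed (products):
  C-C: 1 × 337 = 337
  C-Cl: 1 × 316 = 316
  C-H: 5 × 424 = 2120
  Σ(formed) = 2773 kJ
ΔH = Σ(broken) − Σ(formed) = 2751 − 2773 = −22 kJ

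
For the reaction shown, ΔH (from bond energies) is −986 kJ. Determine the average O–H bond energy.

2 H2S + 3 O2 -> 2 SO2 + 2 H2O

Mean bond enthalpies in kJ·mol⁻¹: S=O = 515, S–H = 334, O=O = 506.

Let D be the O–H bond energy.
Σ(broken) = 3×506 + 4×334 = 2854
Σ(formed) = 4×D + 4×515 = 2060 + 4D
ΔH = Σ(broken) − Σ(formed) = (2854) − (2060 + 4D) = +794 − 4D
Setting this equal to −986 kJ gives 4D = 1780, so D = 445 kJ/mol.

D(O–H) ≈ 445 kJ/mol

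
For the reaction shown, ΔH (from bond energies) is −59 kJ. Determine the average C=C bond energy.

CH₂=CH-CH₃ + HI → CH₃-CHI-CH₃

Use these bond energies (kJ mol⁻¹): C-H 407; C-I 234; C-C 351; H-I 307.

Let D be the C=C bond energy.
Σ(broken) = 1×351 + 6×407 + 1×D + 1×307 = 3100 + D
Σ(formed) = 2×351 + 7×407 + 1×234 = 3785
ΔH = Σ(broken) − Σ(formed) = (3100 + D) − (3785) = −685 + D
Setting this equal to −59 kJ gives D = 626 kJ/mol.

D(C=C) ≈ 626 kJ/mol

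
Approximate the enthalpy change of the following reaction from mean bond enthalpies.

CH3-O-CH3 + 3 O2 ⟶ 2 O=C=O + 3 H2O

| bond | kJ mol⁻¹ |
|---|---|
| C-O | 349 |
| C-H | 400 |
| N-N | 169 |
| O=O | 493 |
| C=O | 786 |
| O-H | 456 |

ΔH ≈ −1303 kJ

Bonds broken (reactants):
  C-H: 6 × 400 = 2400
  C-O: 2 × 349 = 698
  O=O: 3 × 493 = 1479
  Σ(broken) = 4577 kJ
Bonds formed (products):
  C=O: 4 × 786 = 3144
  O-H: 6 × 456 = 2736
  Σ(formed) = 5880 kJ
ΔH = Σ(broken) − Σ(formed) = 4577 − 5880 = −1303 kJ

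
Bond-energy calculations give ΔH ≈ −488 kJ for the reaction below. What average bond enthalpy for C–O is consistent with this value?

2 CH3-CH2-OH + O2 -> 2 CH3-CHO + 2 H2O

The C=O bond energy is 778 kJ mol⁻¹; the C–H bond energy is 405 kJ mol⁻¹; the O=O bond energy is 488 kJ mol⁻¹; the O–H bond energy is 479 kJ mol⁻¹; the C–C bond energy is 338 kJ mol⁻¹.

D(C–O) ≈ 364 kJ/mol

Let D be the C–O bond energy.
Σ(broken) = 2×338 + 10×405 + 2×D + 2×479 + 1×488 = 6172 + 2D
Σ(formed) = 2×338 + 8×405 + 2×778 + 4×479 = 7388
ΔH = Σ(broken) − Σ(formed) = (6172 + 2D) − (7388) = −1216 + 2D
Setting this equal to −488 kJ gives 2D = 728, so D = 364 kJ/mol.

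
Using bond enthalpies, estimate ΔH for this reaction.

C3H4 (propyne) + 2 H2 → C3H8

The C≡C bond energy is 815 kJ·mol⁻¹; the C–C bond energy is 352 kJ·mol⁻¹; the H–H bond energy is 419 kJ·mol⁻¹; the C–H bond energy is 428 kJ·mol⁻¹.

Bonds broken (reactants):
  C≡C: 1 × 815 = 815
  C–C: 1 × 352 = 352
  C–H: 4 × 428 = 1712
  H–H: 2 × 419 = 838
  Σ(broken) = 3717 kJ
Bonds formed (products):
  C–C: 2 × 352 = 704
  C–H: 8 × 428 = 3424
  Σ(formed) = 4128 kJ
ΔH = Σ(broken) − Σ(formed) = 3717 − 4128 = −411 kJ

ΔH ≈ −411 kJ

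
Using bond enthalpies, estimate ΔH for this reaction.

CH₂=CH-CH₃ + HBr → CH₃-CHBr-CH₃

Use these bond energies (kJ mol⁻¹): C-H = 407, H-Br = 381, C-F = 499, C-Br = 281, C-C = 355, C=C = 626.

ΔH ≈ −36 kJ

Bonds broken (reactants):
  C-C: 1 × 355 = 355
  C-H: 6 × 407 = 2442
  C=C: 1 × 626 = 626
  H-Br: 1 × 381 = 381
  Σ(broken) = 3804 kJ
Bonds formed (products):
  C-Br: 1 × 281 = 281
  C-C: 2 × 355 = 710
  C-H: 7 × 407 = 2849
  Σ(formed) = 3840 kJ
ΔH = Σ(broken) − Σ(formed) = 3804 − 3840 = −36 kJ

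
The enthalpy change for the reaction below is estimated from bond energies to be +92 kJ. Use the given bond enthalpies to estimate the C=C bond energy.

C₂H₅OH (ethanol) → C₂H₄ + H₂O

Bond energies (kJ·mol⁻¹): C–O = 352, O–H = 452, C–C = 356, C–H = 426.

D(C=C) ≈ 590 kJ/mol

Let D be the C=C bond energy.
Σ(broken) = 1×356 + 5×426 + 1×352 + 1×452 = 3290
Σ(formed) = 4×426 + 1×D + 2×452 = 2608 + D
ΔH = Σ(broken) − Σ(formed) = (3290) − (2608 + D) = +682 − D
Setting this equal to +92 kJ gives D = 590 kJ/mol.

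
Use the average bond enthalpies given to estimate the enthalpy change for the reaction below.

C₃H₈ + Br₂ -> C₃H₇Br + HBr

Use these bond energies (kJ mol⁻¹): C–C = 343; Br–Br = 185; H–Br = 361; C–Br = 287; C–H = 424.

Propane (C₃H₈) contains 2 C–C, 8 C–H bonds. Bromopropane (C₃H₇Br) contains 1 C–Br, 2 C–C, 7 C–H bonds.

Bonds broken (reactants):
  Br–Br: 1 × 185 = 185
  C–C: 2 × 343 = 686
  C–H: 8 × 424 = 3392
  Σ(broken) = 4263 kJ
Bonds formed (products):
  C–Br: 1 × 287 = 287
  C–C: 2 × 343 = 686
  C–H: 7 × 424 = 2968
  H–Br: 1 × 361 = 361
  Σ(formed) = 4302 kJ
ΔH = Σ(broken) − Σ(formed) = 4263 − 4302 = −39 kJ

ΔH ≈ −39 kJ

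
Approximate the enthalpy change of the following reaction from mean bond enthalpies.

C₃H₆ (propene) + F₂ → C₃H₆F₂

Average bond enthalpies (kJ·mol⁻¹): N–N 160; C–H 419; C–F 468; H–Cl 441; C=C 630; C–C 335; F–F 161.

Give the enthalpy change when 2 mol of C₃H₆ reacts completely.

ΔH = −960 kJ

Bonds broken (reactants):
  C–C: 1 × 335 = 335
  C–H: 6 × 419 = 2514
  C=C: 1 × 630 = 630
  F–F: 1 × 161 = 161
  Σ(broken) = 3640 kJ
Bonds formed (products):
  C–C: 2 × 335 = 670
  C–F: 2 × 468 = 936
  C–H: 6 × 419 = 2514
  Σ(formed) = 4120 kJ
ΔH = Σ(broken) − Σ(formed) = 3640 − 4120 = −480 kJ
For 2× the reaction as written: 2 × (−480) = −960 kJ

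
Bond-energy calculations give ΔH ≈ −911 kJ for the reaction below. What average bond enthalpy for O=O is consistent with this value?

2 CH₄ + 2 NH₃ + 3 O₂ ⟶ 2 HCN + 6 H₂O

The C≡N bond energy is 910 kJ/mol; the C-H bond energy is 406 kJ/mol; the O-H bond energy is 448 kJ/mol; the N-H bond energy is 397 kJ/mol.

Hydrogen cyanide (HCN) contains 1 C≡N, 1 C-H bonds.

D(O=O) ≈ 489 kJ/mol

Let D be the O=O bond energy.
Σ(broken) = 8×406 + 6×397 + 3×D = 5630 + 3D
Σ(formed) = 2×910 + 2×406 + 12×448 = 8008
ΔH = Σ(broken) − Σ(formed) = (5630 + 3D) − (8008) = −2378 + 3D
Setting this equal to −911 kJ gives 3D = 1467, so D = 489 kJ/mol.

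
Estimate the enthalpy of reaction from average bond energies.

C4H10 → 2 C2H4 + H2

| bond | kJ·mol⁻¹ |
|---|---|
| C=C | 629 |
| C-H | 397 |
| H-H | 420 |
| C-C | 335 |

Bonds broken (reactants):
  C-C: 3 × 335 = 1005
  C-H: 10 × 397 = 3970
  Σ(broken) = 4975 kJ
Bonds formed (products):
  C-H: 8 × 397 = 3176
  C=C: 2 × 629 = 1258
  H-H: 1 × 420 = 420
  Σ(formed) = 4854 kJ
ΔH = Σ(broken) − Σ(formed) = 4975 − 4854 = +121 kJ

ΔH ≈ +121 kJ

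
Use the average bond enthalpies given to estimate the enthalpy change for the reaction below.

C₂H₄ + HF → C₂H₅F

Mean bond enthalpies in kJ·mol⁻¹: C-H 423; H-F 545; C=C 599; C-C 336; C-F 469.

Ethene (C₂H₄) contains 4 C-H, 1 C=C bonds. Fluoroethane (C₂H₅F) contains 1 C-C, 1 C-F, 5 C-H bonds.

Bonds broken (reactants):
  C-H: 4 × 423 = 1692
  C=C: 1 × 599 = 599
  H-F: 1 × 545 = 545
  Σ(broken) = 2836 kJ
Bonds formed (products):
  C-C: 1 × 336 = 336
  C-F: 1 × 469 = 469
  C-H: 5 × 423 = 2115
  Σ(formed) = 2920 kJ
ΔH = Σ(broken) − Σ(formed) = 2836 − 2920 = −84 kJ

ΔH ≈ −84 kJ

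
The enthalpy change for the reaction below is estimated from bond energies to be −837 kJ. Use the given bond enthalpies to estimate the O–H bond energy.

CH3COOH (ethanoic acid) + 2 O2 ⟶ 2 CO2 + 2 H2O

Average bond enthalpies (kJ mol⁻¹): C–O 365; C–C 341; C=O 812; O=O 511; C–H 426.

Let D be the O–H bond energy.
Σ(broken) = 1×341 + 3×426 + 1×365 + 1×812 + 1×D + 2×511 = 3818 + D
Σ(formed) = 4×812 + 4×D = 3248 + 4D
ΔH = Σ(broken) − Σ(formed) = (3818 + D) − (3248 + 4D) = +570 − 3D
Setting this equal to −837 kJ gives 3D = 1407, so D = 469 kJ/mol.

D(O–H) ≈ 469 kJ/mol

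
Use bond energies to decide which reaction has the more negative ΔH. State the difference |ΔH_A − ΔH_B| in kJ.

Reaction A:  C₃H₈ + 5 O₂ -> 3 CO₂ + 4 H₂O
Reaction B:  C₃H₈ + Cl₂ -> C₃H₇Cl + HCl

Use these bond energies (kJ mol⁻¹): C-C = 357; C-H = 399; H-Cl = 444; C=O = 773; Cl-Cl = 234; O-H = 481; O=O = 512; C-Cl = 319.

Reaction A:
  Bonds broken (reactants):
    C-C: 2 × 357 = 714
    C-H: 8 × 399 = 3192
    O=O: 5 × 512 = 2560
    Σ(broken) = 6466 kJ
  Bonds formed (products):
    C=O: 6 × 773 = 4638
    O-H: 8 × 481 = 3848
    Σ(formed) = 8486 kJ
  ΔH_A = 6466 − 8486 = −2020 kJ
Reaction B:
  Bonds broken (reactants):
    C-C: 2 × 357 = 714
    C-H: 8 × 399 = 3192
    Cl-Cl: 1 × 234 = 234
    Σ(broken) = 4140 kJ
  Bonds formed (products):
    C-C: 2 × 357 = 714
    C-Cl: 1 × 319 = 319
    C-H: 7 × 399 = 2793
    H-Cl: 1 × 444 = 444
    Σ(formed) = 4270 kJ
  ΔH_B = 4140 − 4270 = −130 kJ
ΔH_A − ΔH_B = −1890 kJ, so reaction A has the more negative ΔH; |ΔH_A − ΔH_B| = 1890 kJ.

Reaction A, by 1890 kJ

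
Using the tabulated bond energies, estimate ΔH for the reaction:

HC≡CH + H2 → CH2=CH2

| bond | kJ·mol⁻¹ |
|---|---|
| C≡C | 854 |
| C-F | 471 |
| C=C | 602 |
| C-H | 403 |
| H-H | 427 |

ΔH ≈ −127 kJ

Bonds broken (reactants):
  C≡C: 1 × 854 = 854
  C-H: 2 × 403 = 806
  H-H: 1 × 427 = 427
  Σ(broken) = 2087 kJ
Bonds formed (products):
  C-H: 4 × 403 = 1612
  C=C: 1 × 602 = 602
  Σ(formed) = 2214 kJ
ΔH = Σ(broken) − Σ(formed) = 2087 − 2214 = −127 kJ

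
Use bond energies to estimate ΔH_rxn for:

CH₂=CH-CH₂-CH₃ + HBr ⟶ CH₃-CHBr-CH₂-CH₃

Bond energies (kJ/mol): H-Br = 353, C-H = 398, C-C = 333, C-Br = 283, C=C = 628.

Bonds broken (reactants):
  C-C: 2 × 333 = 666
  C-H: 8 × 398 = 3184
  C=C: 1 × 628 = 628
  H-Br: 1 × 353 = 353
  Σ(broken) = 4831 kJ
Bonds formed (products):
  C-Br: 1 × 283 = 283
  C-C: 3 × 333 = 999
  C-H: 9 × 398 = 3582
  Σ(formed) = 4864 kJ
ΔH = Σ(broken) − Σ(formed) = 4831 − 4864 = −33 kJ

ΔH ≈ −33 kJ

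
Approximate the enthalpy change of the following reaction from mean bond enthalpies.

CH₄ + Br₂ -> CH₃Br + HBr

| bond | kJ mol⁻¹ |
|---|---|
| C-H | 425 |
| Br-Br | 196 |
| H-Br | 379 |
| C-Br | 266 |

ΔH ≈ −24 kJ

Bonds broken (reactants):
  Br-Br: 1 × 196 = 196
  C-H: 4 × 425 = 1700
  Σ(broken) = 1896 kJ
Bonds formed (products):
  C-Br: 1 × 266 = 266
  C-H: 3 × 425 = 1275
  H-Br: 1 × 379 = 379
  Σ(formed) = 1920 kJ
ΔH = Σ(broken) − Σ(formed) = 1896 − 1920 = −24 kJ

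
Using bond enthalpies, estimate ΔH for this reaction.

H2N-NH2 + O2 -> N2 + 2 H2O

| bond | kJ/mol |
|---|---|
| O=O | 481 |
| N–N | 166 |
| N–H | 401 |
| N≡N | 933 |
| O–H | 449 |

ΔH ≈ −478 kJ

Bonds broken (reactants):
  N–H: 4 × 401 = 1604
  N–N: 1 × 166 = 166
  O=O: 1 × 481 = 481
  Σ(broken) = 2251 kJ
Bonds formed (products):
  N≡N: 1 × 933 = 933
  O–H: 4 × 449 = 1796
  Σ(formed) = 2729 kJ
ΔH = Σ(broken) − Σ(formed) = 2251 − 2729 = −478 kJ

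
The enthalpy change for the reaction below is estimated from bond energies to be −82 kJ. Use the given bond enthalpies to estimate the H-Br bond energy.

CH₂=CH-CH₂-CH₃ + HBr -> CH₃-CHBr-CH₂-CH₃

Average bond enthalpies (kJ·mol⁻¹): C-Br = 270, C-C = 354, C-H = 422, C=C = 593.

Let D be the H-Br bond energy.
Σ(broken) = 2×354 + 8×422 + 1×593 + 1×D = 4677 + D
Σ(formed) = 1×270 + 3×354 + 9×422 = 5130
ΔH = Σ(broken) − Σ(formed) = (4677 + D) − (5130) = −453 + D
Setting this equal to −82 kJ gives D = 371 kJ/mol.

D(H-Br) ≈ 371 kJ/mol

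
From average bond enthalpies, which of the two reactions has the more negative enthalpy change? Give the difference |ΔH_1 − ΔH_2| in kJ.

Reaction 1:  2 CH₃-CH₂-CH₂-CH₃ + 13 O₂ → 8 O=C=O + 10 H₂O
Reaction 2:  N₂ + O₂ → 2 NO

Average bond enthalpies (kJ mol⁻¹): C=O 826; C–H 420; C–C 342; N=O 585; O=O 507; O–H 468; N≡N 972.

Reaction 1, by 5842 kJ

Reaction 1:
  Bonds broken (reactants):
    C–C: 6 × 342 = 2052
    C–H: 20 × 420 = 8400
    O=O: 13 × 507 = 6591
    Σ(broken) = 17043 kJ
  Bonds formed (products):
    C=O: 16 × 826 = 13216
    O–H: 20 × 468 = 9360
    Σ(formed) = 22576 kJ
  ΔH_1 = 17043 − 22576 = −5533 kJ
Reaction 2:
  Bonds broken (reactants):
    N≡N: 1 × 972 = 972
    O=O: 1 × 507 = 507
    Σ(broken) = 1479 kJ
  Bonds formed (products):
    N=O: 2 × 585 = 1170
    Σ(formed) = 1170 kJ
  ΔH_2 = 1479 − 1170 = +309 kJ
ΔH_1 − ΔH_2 = −5842 kJ, so reaction 1 has the more negative ΔH; |ΔH_1 − ΔH_2| = 5842 kJ.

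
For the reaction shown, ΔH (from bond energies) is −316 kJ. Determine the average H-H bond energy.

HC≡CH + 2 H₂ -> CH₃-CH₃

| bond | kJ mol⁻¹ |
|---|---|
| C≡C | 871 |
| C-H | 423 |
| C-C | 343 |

Let D be the H-H bond energy.
Σ(broken) = 1×871 + 2×423 + 2×D = 1717 + 2D
Σ(formed) = 1×343 + 6×423 = 2881
ΔH = Σ(broken) − Σ(formed) = (1717 + 2D) − (2881) = −1164 + 2D
Setting this equal to −316 kJ gives 2D = 848, so D = 424 kJ/mol.

D(H-H) ≈ 424 kJ/mol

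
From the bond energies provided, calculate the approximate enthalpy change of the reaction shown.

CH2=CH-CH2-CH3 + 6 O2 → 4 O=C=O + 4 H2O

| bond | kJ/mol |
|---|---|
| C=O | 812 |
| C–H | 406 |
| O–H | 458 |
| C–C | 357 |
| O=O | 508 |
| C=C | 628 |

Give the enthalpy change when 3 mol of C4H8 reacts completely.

Bonds broken (reactants):
  C–C: 2 × 357 = 714
  C–H: 8 × 406 = 3248
  C=C: 1 × 628 = 628
  O=O: 6 × 508 = 3048
  Σ(broken) = 7638 kJ
Bonds formed (products):
  C=O: 8 × 812 = 6496
  O–H: 8 × 458 = 3664
  Σ(formed) = 10160 kJ
ΔH = Σ(broken) − Σ(formed) = 7638 − 10160 = −2522 kJ
For 3× the reaction as written: 3 × (−2522) = −7566 kJ

ΔH = −7566 kJ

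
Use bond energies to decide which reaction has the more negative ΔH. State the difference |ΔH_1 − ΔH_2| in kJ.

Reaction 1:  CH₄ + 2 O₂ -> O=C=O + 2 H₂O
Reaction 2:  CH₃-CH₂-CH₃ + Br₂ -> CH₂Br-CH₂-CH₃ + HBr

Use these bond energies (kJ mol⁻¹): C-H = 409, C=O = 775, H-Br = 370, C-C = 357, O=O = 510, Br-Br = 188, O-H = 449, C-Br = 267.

Reaction 1, by 650 kJ

Reaction 1:
  Bonds broken (reactants):
    C-H: 4 × 409 = 1636
    O=O: 2 × 510 = 1020
    Σ(broken) = 2656 kJ
  Bonds formed (products):
    C=O: 2 × 775 = 1550
    O-H: 4 × 449 = 1796
    Σ(formed) = 3346 kJ
  ΔH_1 = 2656 − 3346 = −690 kJ
Reaction 2:
  Bonds broken (reactants):
    Br-Br: 1 × 188 = 188
    C-C: 2 × 357 = 714
    C-H: 8 × 409 = 3272
    Σ(broken) = 4174 kJ
  Bonds formed (products):
    C-Br: 1 × 267 = 267
    C-C: 2 × 357 = 714
    C-H: 7 × 409 = 2863
    H-Br: 1 × 370 = 370
    Σ(formed) = 4214 kJ
  ΔH_2 = 4174 − 4214 = −40 kJ
ΔH_1 − ΔH_2 = −650 kJ, so reaction 1 has the more negative ΔH; |ΔH_1 − ΔH_2| = 650 kJ.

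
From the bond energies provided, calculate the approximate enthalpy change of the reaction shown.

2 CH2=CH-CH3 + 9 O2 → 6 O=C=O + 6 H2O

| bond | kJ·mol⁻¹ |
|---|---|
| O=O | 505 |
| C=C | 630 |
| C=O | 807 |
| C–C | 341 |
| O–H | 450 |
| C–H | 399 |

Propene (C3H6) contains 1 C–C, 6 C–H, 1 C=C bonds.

Bonds broken (reactants):
  C–C: 2 × 341 = 682
  C–H: 12 × 399 = 4788
  C=C: 2 × 630 = 1260
  O=O: 9 × 505 = 4545
  Σ(broken) = 11275 kJ
Bonds formed (products):
  C=O: 12 × 807 = 9684
  O–H: 12 × 450 = 5400
  Σ(formed) = 15084 kJ
ΔH = Σ(broken) − Σ(formed) = 11275 − 15084 = −3809 kJ

ΔH ≈ −3809 kJ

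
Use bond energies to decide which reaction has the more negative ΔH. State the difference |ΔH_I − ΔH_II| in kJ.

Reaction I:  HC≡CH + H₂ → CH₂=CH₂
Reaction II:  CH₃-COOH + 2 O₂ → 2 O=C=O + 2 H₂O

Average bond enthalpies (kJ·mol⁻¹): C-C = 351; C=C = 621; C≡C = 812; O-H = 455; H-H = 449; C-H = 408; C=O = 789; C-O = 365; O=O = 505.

Reaction II, by 606 kJ

Reaction I:
  Bonds broken (reactants):
    C≡C: 1 × 812 = 812
    C-H: 2 × 408 = 816
    H-H: 1 × 449 = 449
    Σ(broken) = 2077 kJ
  Bonds formed (products):
    C-H: 4 × 408 = 1632
    C=C: 1 × 621 = 621
    Σ(formed) = 2253 kJ
  ΔH_I = 2077 − 2253 = −176 kJ
Reaction II:
  Bonds broken (reactants):
    C-C: 1 × 351 = 351
    C-H: 3 × 408 = 1224
    C-O: 1 × 365 = 365
    C=O: 1 × 789 = 789
    O-H: 1 × 455 = 455
    O=O: 2 × 505 = 1010
    Σ(broken) = 4194 kJ
  Bonds formed (products):
    C=O: 4 × 789 = 3156
    O-H: 4 × 455 = 1820
    Σ(formed) = 4976 kJ
  ΔH_II = 4194 − 4976 = −782 kJ
ΔH_I − ΔH_II = +606 kJ, so reaction II has the more negative ΔH; |ΔH_I − ΔH_II| = 606 kJ.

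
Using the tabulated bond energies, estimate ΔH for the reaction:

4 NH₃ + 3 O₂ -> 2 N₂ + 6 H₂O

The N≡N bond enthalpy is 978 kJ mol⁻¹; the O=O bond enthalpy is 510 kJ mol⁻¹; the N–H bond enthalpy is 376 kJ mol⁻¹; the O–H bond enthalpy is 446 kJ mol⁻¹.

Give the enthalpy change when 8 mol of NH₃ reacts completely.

Bonds broken (reactants):
  N–H: 12 × 376 = 4512
  O=O: 3 × 510 = 1530
  Σ(broken) = 6042 kJ
Bonds formed (products):
  N≡N: 2 × 978 = 1956
  O–H: 12 × 446 = 5352
  Σ(formed) = 7308 kJ
ΔH = Σ(broken) − Σ(formed) = 6042 − 7308 = −1266 kJ
For 2× the reaction as written: 2 × (−1266) = −2532 kJ

ΔH = −2532 kJ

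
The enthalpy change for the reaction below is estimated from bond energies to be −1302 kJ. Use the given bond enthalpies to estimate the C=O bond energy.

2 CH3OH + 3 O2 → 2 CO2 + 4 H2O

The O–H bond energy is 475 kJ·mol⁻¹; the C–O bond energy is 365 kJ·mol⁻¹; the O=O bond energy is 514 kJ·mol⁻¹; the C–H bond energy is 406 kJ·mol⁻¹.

Let D be the C=O bond energy.
Σ(broken) = 6×406 + 2×365 + 2×475 + 3×514 = 5658
Σ(formed) = 4×D + 8×475 = 3800 + 4D
ΔH = Σ(broken) − Σ(formed) = (5658) − (3800 + 4D) = +1858 − 4D
Setting this equal to −1302 kJ gives 4D = 3160, so D = 790 kJ/mol.

D(C=O) ≈ 790 kJ/mol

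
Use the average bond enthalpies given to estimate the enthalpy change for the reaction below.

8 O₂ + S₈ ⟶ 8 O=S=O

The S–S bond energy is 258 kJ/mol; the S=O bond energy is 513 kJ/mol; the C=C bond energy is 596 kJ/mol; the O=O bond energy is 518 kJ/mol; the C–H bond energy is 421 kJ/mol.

ΔH ≈ −2000 kJ

Bonds broken (reactants):
  O=O: 8 × 518 = 4144
  S–S: 8 × 258 = 2064
  Σ(broken) = 6208 kJ
Bonds formed (products):
  S=O: 16 × 513 = 8208
  Σ(formed) = 8208 kJ
ΔH = Σ(broken) − Σ(formed) = 6208 − 8208 = −2000 kJ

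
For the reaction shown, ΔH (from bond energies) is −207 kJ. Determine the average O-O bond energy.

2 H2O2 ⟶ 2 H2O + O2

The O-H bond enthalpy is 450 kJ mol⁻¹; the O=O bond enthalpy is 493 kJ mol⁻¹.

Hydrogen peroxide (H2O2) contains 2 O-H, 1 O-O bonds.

D(O-O) ≈ 143 kJ/mol

Let D be the O-O bond energy.
Σ(broken) = 4×450 + 2×D = 1800 + 2D
Σ(formed) = 4×450 + 1×493 = 2293
ΔH = Σ(broken) − Σ(formed) = (1800 + 2D) − (2293) = −493 + 2D
Setting this equal to −207 kJ gives 2D = 286, so D = 143 kJ/mol.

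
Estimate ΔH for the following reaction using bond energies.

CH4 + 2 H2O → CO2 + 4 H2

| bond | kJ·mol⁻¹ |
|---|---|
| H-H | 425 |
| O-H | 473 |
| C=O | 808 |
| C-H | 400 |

ΔH ≈ +176 kJ

Bonds broken (reactants):
  C-H: 4 × 400 = 1600
  O-H: 4 × 473 = 1892
  Σ(broken) = 3492 kJ
Bonds formed (products):
  C=O: 2 × 808 = 1616
  H-H: 4 × 425 = 1700
  Σ(formed) = 3316 kJ
ΔH = Σ(broken) − Σ(formed) = 3492 − 3316 = +176 kJ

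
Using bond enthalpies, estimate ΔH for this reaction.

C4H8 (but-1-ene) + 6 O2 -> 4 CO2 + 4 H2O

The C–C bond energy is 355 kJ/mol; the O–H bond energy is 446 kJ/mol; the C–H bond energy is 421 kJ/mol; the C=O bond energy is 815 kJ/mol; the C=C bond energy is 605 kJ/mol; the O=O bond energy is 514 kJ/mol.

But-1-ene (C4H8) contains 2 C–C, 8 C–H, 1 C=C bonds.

Bonds broken (reactants):
  C–C: 2 × 355 = 710
  C–H: 8 × 421 = 3368
  C=C: 1 × 605 = 605
  O=O: 6 × 514 = 3084
  Σ(broken) = 7767 kJ
Bonds formed (products):
  C=O: 8 × 815 = 6520
  O–H: 8 × 446 = 3568
  Σ(formed) = 10088 kJ
ΔH = Σ(broken) − Σ(formed) = 7767 − 10088 = −2321 kJ

ΔH ≈ −2321 kJ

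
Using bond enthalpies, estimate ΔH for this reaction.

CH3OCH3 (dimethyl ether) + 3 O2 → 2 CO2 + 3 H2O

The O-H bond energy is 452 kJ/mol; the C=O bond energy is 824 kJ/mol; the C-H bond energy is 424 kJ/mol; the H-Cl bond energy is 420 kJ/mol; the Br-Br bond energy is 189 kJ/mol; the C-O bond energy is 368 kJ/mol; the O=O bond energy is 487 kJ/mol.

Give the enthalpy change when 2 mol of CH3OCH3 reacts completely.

Bonds broken (reactants):
  C-H: 6 × 424 = 2544
  C-O: 2 × 368 = 736
  O=O: 3 × 487 = 1461
  Σ(broken) = 4741 kJ
Bonds formed (products):
  C=O: 4 × 824 = 3296
  O-H: 6 × 452 = 2712
  Σ(formed) = 6008 kJ
ΔH = Σ(broken) − Σ(formed) = 4741 − 6008 = −1267 kJ
For 2× the reaction as written: 2 × (−1267) = −2534 kJ

ΔH = −2534 kJ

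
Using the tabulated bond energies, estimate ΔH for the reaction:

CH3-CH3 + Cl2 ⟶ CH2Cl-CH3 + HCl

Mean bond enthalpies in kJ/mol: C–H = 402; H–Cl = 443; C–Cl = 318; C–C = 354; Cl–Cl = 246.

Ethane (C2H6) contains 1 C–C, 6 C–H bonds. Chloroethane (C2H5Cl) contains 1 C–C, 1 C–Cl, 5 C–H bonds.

Bonds broken (reactants):
  C–C: 1 × 354 = 354
  C–H: 6 × 402 = 2412
  Cl–Cl: 1 × 246 = 246
  Σ(broken) = 3012 kJ
Bonds formed (products):
  C–C: 1 × 354 = 354
  C–Cl: 1 × 318 = 318
  C–H: 5 × 402 = 2010
  H–Cl: 1 × 443 = 443
  Σ(formed) = 3125 kJ
ΔH = Σ(broken) − Σ(formed) = 3012 − 3125 = −113 kJ

ΔH ≈ −113 kJ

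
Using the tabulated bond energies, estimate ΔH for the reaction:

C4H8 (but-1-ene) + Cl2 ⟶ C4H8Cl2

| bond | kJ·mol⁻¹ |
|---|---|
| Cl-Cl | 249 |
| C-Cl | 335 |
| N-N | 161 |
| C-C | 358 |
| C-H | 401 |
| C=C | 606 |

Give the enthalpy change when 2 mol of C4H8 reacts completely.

Bonds broken (reactants):
  C-C: 2 × 358 = 716
  C-H: 8 × 401 = 3208
  C=C: 1 × 606 = 606
  Cl-Cl: 1 × 249 = 249
  Σ(broken) = 4779 kJ
Bonds formed (products):
  C-C: 3 × 358 = 1074
  C-Cl: 2 × 335 = 670
  C-H: 8 × 401 = 3208
  Σ(formed) = 4952 kJ
ΔH = Σ(broken) − Σ(formed) = 4779 − 4952 = −173 kJ
For 2× the reaction as written: 2 × (−173) = −346 kJ

ΔH = −346 kJ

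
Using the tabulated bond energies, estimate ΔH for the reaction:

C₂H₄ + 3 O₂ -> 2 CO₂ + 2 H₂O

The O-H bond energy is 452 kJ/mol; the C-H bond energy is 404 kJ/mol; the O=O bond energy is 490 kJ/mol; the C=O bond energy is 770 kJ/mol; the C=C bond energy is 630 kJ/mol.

Bonds broken (reactants):
  C-H: 4 × 404 = 1616
  C=C: 1 × 630 = 630
  O=O: 3 × 490 = 1470
  Σ(broken) = 3716 kJ
Bonds formed (products):
  C=O: 4 × 770 = 3080
  O-H: 4 × 452 = 1808
  Σ(formed) = 4888 kJ
ΔH = Σ(broken) − Σ(formed) = 3716 − 4888 = −1172 kJ

ΔH ≈ −1172 kJ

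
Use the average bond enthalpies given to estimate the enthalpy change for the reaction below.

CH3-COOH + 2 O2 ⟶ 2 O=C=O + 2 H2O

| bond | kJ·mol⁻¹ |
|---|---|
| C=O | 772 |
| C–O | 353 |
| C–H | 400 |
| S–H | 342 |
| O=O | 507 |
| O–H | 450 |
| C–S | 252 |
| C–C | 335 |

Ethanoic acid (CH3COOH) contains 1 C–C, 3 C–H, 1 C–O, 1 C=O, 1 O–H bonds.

ΔH ≈ −764 kJ

Bonds broken (reactants):
  C–C: 1 × 335 = 335
  C–H: 3 × 400 = 1200
  C–O: 1 × 353 = 353
  C=O: 1 × 772 = 772
  O–H: 1 × 450 = 450
  O=O: 2 × 507 = 1014
  Σ(broken) = 4124 kJ
Bonds formed (products):
  C=O: 4 × 772 = 3088
  O–H: 4 × 450 = 1800
  Σ(formed) = 4888 kJ
ΔH = Σ(broken) − Σ(formed) = 4124 − 4888 = −764 kJ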